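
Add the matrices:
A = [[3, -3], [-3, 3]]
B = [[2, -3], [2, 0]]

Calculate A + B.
[[5, -6], [-1, 3]]

Add corresponding elements:
(3)+(2)=5
(-3)+(-3)=-6
(-3)+(2)=-1
(3)+(0)=3
A + B = [[5, -6], [-1, 3]]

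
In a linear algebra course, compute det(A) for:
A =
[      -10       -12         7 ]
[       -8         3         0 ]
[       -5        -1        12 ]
det(A) = -1351

Expand along row 0 (cofactor expansion): det(A) = a*(e*i - f*h) - b*(d*i - f*g) + c*(d*h - e*g), where the 3×3 is [[a, b, c], [d, e, f], [g, h, i]].
Minor M_00 = (3)*(12) - (0)*(-1) = 36 - 0 = 36.
Minor M_01 = (-8)*(12) - (0)*(-5) = -96 - 0 = -96.
Minor M_02 = (-8)*(-1) - (3)*(-5) = 8 + 15 = 23.
det(A) = (-10)*(36) - (-12)*(-96) + (7)*(23) = -360 - 1152 + 161 = -1351.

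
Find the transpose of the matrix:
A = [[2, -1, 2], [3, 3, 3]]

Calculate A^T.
[[2, 3], [-1, 3], [2, 3]]

The transpose sends entry (i,j) to (j,i); rows become columns.
Row 0 of A: [2, -1, 2] -> column 0 of A^T.
Row 1 of A: [3, 3, 3] -> column 1 of A^T.
A^T = [[2, 3], [-1, 3], [2, 3]]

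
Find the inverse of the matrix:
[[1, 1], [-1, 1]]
[[1/2, -1/2], [1/2, 1/2]]

For [[a,b],[c,d]], inverse = (1/det)·[[d,-b],[-c,a]]
det = 1·1 - 1·-1 = 2
Inverse = (1/2)·[[1, -1], [1, 1]]
        = [[1/2, -1/2], [1/2, 1/2]]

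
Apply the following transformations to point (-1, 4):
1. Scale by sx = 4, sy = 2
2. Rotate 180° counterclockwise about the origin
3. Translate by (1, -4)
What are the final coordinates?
(5, -12)

Step 1: Scale → (-4, 8)
Step 2: Rotate 180° → (4, -8)
Step 3: Translate → (5, -12)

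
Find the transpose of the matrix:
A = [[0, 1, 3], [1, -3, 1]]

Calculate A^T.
[[0, 1], [1, -3], [3, 1]]

The transpose sends entry (i,j) to (j,i); rows become columns.
Row 0 of A: [0, 1, 3] -> column 0 of A^T.
Row 1 of A: [1, -3, 1] -> column 1 of A^T.
A^T = [[0, 1], [1, -3], [3, 1]]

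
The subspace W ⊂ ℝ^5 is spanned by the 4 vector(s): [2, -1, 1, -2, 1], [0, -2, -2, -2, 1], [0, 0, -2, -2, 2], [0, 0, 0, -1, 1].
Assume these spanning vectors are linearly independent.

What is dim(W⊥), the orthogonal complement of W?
dim(W⊥) = 1

For any subspace W of ℝ^n, dim(W) + dim(W⊥) = n (the whole-space dimension).
Here the given 4 vectors are linearly independent, so dim(W) = 4.
Thus dim(W⊥) = n - dim(W) = 5 - 4 = 1.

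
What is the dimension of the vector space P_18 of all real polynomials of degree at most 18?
Dimension = 19

A polynomial of degree at most 18 can be written as a₀ + a₁x + a₂x² + … + a_18x^18, with 19 free coefficients a₀, …, a_18.
The set {1, x, x², …, x^18} is a basis: it spans P_18 (every such polynomial is a linear combination of these) and is linearly independent (a polynomial is zero iff all its coefficients are zero).
Therefore dim(P_18) = 18 + 1 = 19.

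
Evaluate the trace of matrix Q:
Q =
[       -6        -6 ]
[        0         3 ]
tr(Q) = -6 + 3 = -3

The trace of a square matrix is the sum of its diagonal entries.
Diagonal entries of Q: Q[0][0] = -6, Q[1][1] = 3.
tr(Q) = -6 + 3 = -3.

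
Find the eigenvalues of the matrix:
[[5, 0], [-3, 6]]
λ = 5 and λ = 6

Characteristic equation: det(A - λI) = 0
λ² - (trace)λ + (det) = 0
λ² - (11)λ + (30) = 0
λ² - 11λ + 30 = 0
Solving: λ = 5, 6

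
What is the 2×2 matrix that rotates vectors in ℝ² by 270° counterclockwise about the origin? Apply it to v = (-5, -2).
R = [[0, 1], [-1, 0]]; R·v = (-2, 5)

A counterclockwise rotation by angle θ in ℝ² has matrix R(θ) = [[cos θ, -sin θ], [sin θ, cos θ]].
For θ = 270°: cos θ = 0, sin θ = -1.
R(270°) = [[0, 1], [-1, 0]].
R·v = [0·-5 + (1)·-2, -1·-5 + 0·-2] = (-2, 5).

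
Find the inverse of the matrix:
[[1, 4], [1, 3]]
[[-3, 4], [1, -1]]

For [[a,b],[c,d]], inverse = (1/det)·[[d,-b],[-c,a]]
det = 1·3 - 4·1 = -1
Inverse = (1/-1)·[[3, -4], [-1, 1]]
        = [[-3, 4], [1, -1]]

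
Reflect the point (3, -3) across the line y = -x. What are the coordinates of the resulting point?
(3, -3)

Reflection across line y = -x: (3, -3) → (3, -3)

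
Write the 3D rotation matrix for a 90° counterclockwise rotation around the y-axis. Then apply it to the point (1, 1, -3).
R = [[0, 0, 1], [0, 1, 0], [-1, 0, 0]]; R·(1, 1, -3) = (-3, 1, -1)

Rotation matrix for 90° around y-axis:
cos(90°) = 0, sin(90°) = 1
R = [[0, 0, 1], [0, 1, 0], [-1, 0, 0]]
Apply to (1, 1, -3): R·[1, 1, -3]ᵀ = (-3, 1, -1)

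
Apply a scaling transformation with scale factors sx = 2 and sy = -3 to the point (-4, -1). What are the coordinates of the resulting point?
(-8, 3)

Scaling matrix:
[[2, 0], [0, -3]]
Result: (-4 × 2, -1 × -3) = (-8, 3)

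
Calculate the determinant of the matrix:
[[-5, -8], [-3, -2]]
-14

For a 2×2 matrix [[a, b], [c, d]], det = ad - bc
det = (-5)(-2) - (-8)(-3) = 10 - 24 = -14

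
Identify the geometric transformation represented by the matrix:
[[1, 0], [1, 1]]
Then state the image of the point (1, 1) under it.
vertical shear with factor 1; image of (1, 1) is (1, 2)

The matrix [[1, 0], [k, 1]] sends (x, y) to (x, 1x + y), leaving the x-coordinate fixed: a vertical shear.
The matrix [[1, 0], [1, 1]] represents: vertical shear with factor 1.
Applying it to (1, 1): [1·1 + 0·1, 1·1 + 1·1] = (1, 2).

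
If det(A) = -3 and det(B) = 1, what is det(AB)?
-3

Use the multiplicative property of determinants: det(AB) = det(A)*det(B).
det(AB) = (-3)*(1) = -3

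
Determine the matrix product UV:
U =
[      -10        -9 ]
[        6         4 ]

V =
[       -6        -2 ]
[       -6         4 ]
UV =
[      114       -16 ]
[      -60         4 ]

Matrix multiplication: (UV)[i][j] = sum over k of U[i][k] * V[k][j].
  (UV)[0][0] = (-10)*(-6) + (-9)*(-6) = 114
  (UV)[0][1] = (-10)*(-2) + (-9)*(4) = -16
  (UV)[1][0] = (6)*(-6) + (4)*(-6) = -60
  (UV)[1][1] = (6)*(-2) + (4)*(4) = 4
UV =
[      114       -16 ]
[      -60         4 ]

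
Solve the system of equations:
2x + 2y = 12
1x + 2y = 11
x = 1, y = 5

Use elimination (row reduction):
Equation 1: 2x + 2y = 12.
Equation 2: 1x + 2y = 11.
Multiply Eq1 by 1 and Eq2 by 2: 2x + 2y = 12;  2x + 4y = 22.
Subtract: (2)y = 10, so y = 5.
Back-substitute into Eq1: 2x + 2*(5) = 12, so x = 1.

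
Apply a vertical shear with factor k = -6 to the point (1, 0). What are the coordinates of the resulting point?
(1, -6)

Shear matrix for vertical shear with factor k = -6:
[[1, 0], [-6, 1]]
Result: (1, 0) → (1, -6)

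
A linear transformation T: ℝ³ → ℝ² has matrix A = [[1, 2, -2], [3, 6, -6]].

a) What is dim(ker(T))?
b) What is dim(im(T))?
dim(ker) = 2, dim(im) = 1

Observe that row 2 = 3 × row 1 (so the rows are linearly dependent).
Thus rank(A) = 1 (only one linearly independent row).
dim(im(T)) = rank(A) = 1.
By the rank-nullity theorem applied to T: ℝ³ → ℝ², rank(A) + nullity(A) = 3 (the domain dimension), so dim(ker(T)) = 3 - 1 = 2.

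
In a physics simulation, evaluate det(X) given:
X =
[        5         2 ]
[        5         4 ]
det(X) = 10

For a 2×2 matrix [[a, b], [c, d]], det = a*d - b*c.
det(X) = (5)*(4) - (2)*(5) = 20 - 10 = 10.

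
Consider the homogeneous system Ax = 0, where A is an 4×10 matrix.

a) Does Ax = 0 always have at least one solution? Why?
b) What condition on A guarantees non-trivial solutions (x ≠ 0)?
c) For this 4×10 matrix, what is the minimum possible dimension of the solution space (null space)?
a) Yes, x = 0 is always a solution. b) When A has linearly dependent columns (rank < n). c) Minimum nullity = 6.

a) x = 0 satisfies A·0 = 0, so the zero vector is always a solution.
b) Non-trivial solutions exist iff the columns of A are linearly dependent, equivalently rank(A) < n (the number of columns).
c) By rank-nullity, rank(A) + nullity(A) = n = 10. Since A has only 4 rows, rank(A) ≤ 4, so nullity(A) ≥ 10 - 4 = 6.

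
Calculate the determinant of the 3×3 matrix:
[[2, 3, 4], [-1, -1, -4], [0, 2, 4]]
12

Expansion along first row:
det = 2·det([[-1,-4],[2,4]]) - 3·det([[-1,-4],[0,4]]) + 4·det([[-1,-1],[0,2]])
    = 2·(-1·4 - -4·2) - 3·(-1·4 - -4·0) + 4·(-1·2 - -1·0)
    = 2·4 - 3·-4 + 4·-2
    = 8 + 12 + -8 = 12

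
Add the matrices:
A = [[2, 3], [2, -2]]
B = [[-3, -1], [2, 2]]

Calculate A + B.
[[-1, 2], [4, 0]]

Add corresponding elements:
(2)+(-3)=-1
(3)+(-1)=2
(2)+(2)=4
(-2)+(2)=0
A + B = [[-1, 2], [4, 0]]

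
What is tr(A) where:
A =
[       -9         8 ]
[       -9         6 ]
tr(A) = -9 + 6 = -3

The trace of a square matrix is the sum of its diagonal entries.
Diagonal entries of A: A[0][0] = -9, A[1][1] = 6.
tr(A) = -9 + 6 = -3.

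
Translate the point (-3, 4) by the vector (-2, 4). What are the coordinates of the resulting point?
(-5, 8)

Translation by (-2, 4):
x' = -3 + -2 = -5
y' = 4 + 4 = 8
Homogeneous matrix: [[1, 0, -2], [0, 1, 4], [0, 0, 1]]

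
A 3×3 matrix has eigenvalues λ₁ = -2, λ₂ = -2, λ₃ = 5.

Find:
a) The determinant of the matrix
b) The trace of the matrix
det = 20, trace = 1

Two standard eigenvalue identities:
- det(A) equals the product of the eigenvalues (counted with multiplicity).
- trace(A) equals the sum of the eigenvalues.
det(A) = (-2)*(-2)*(5) = 20.
trace(A) = -2 - 2 + 5 = 1.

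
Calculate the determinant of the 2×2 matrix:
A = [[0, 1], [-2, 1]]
2

For A = [[a, b], [c, d]], det(A) = a*d - b*c.
det(A) = (0)*(1) - (1)*(-2) = 0 - -2 = 2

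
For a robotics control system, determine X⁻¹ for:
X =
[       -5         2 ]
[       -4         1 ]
det(X) = 3
X⁻¹ =
[      1/3      -2/3 ]
[      4/3      -5/3 ]

For a 2×2 matrix X = [[a, b], [c, d]] with det(X) ≠ 0, X⁻¹ = (1/det(X)) * [[d, -b], [-c, a]].
det(X) = (-5)*(1) - (2)*(-4) = -5 + 8 = 3.
X⁻¹ = (1/3) * [[1, -2], [4, -5]].
Dividing each entry by 3 and reducing:
X⁻¹ =
[      1/3      -2/3 ]
[      4/3      -5/3 ]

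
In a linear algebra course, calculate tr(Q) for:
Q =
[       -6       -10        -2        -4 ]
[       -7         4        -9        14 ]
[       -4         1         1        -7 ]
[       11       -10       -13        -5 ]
tr(Q) = -6 + 4 + 1 - 5 = -6

The trace of a square matrix is the sum of its diagonal entries.
Diagonal entries of Q: Q[0][0] = -6, Q[1][1] = 4, Q[2][2] = 1, Q[3][3] = -5.
tr(Q) = -6 + 4 + 1 - 5 = -6.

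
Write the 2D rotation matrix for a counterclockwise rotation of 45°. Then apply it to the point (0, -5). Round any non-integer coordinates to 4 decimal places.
R = [[√2/2, -√2/2], [√2/2, √2/2]]; R·(0, -5) = (3.5355, -3.5355)

Rotation matrix formula: R(θ) = [[cos θ, -sin θ], [sin θ, cos θ]]
For θ = 45°:
cos(45°) = √2/2
sin(45°) = √2/2
R = [[√2/2, -√2/2], [√2/2, √2/2]]
Apply to (0, -5): [√2/2·0 + (-√2/2)·-5, √2/2·0 + √2/2·-5] = (3.5355, -3.5355)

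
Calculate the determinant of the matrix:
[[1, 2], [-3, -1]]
5

For a 2×2 matrix [[a, b], [c, d]], det = ad - bc
det = (1)(-1) - (2)(-3) = -1 - -6 = 5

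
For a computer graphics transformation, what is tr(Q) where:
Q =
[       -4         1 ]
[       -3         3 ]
tr(Q) = -4 + 3 = -1

The trace of a square matrix is the sum of its diagonal entries.
Diagonal entries of Q: Q[0][0] = -4, Q[1][1] = 3.
tr(Q) = -4 + 3 = -1.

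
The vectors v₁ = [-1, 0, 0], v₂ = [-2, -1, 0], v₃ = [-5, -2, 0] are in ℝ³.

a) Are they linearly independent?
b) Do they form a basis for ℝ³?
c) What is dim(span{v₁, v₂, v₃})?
Not independent, not a basis, dim(span) = 2

Check whether v₃ can be written as a linear combination of v₁ and v₂.
v₃ = (1)·v₁ + (2)·v₂ = [-5, -2, 0], so the three vectors are linearly dependent.
Thus they do not form a basis for ℝ³, and dim(span{v₁, v₂, v₃}) = 2 (spanned by v₁ and v₂).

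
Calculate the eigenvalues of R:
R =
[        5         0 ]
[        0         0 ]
λ = 0, 5

Solve det(R - λI) = 0. For a 2×2 matrix the characteristic equation is λ² - (trace)λ + det = 0.
trace(R) = a + d = 5 + 0 = 5.
det(R) = a*d - b*c = (5)*(0) - (0)*(0) = 0 - 0 = 0.
Characteristic equation: λ² - (5)λ + (0) = 0.
Discriminant = (5)² - 4*(0) = 25 - 0 = 25.
λ = (5 ± √25) / 2 = (5 ± 5) / 2 = 0, 5.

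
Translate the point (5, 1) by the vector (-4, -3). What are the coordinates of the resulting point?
(1, -2)

Translation by (-4, -3):
x' = 5 + -4 = 1
y' = 1 + -3 = -2
Homogeneous matrix: [[1, 0, -4], [0, 1, -3], [0, 0, 1]]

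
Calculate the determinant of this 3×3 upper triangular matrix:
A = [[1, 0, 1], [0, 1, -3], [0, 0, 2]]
2

The determinant of a triangular matrix is the product of its diagonal entries (the off-diagonal entries above the diagonal do not affect it).
det(A) = (1) * (1) * (2) = 2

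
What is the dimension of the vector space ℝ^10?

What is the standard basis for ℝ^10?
Dimension = 10; standard basis = {e_1, e_2, e_3, …, e_10}

ℝ^10 is the space of 10-tuples of real numbers; its dimension is 10.
The standard basis consists of 10 vectors: e_1, e_2, e_3, …, e_10, where e_i is the vector with 1 in position i and 0 elsewhere.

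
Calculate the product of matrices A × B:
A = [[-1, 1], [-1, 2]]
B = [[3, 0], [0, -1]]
[[-3, -1], [-3, -2]]

Matrix multiplication:
C[0][0] = -1×3 + 1×0 = -3
C[0][1] = -1×0 + 1×-1 = -1
C[1][0] = -1×3 + 2×0 = -3
C[1][1] = -1×0 + 2×-1 = -2
Result: [[-3, -1], [-3, -2]]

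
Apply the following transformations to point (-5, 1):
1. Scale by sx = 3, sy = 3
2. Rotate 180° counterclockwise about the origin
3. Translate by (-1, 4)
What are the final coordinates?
(14, 1)

Step 1: Scale → (-15, 3)
Step 2: Rotate 180° → (15, -3)
Step 3: Translate → (14, 1)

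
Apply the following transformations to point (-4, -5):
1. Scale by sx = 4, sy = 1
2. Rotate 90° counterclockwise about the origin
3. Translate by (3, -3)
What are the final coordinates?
(8, -19)

Step 1: Scale → (-16, -5)
Step 2: Rotate 90° → (5, -16)
Step 3: Translate → (8, -19)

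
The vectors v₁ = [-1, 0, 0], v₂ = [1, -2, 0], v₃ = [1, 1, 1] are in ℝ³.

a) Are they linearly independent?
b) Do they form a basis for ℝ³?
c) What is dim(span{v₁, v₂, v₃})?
Yes independent, yes basis, dim = 3

Stack v₁, v₂, v₃ as rows of a 3×3 matrix.
[[-1, 0, 0]; [1, -2, 0]; [1, 1, 1]] is already lower triangular with nonzero diagonal entries (-1, -2, 1), so its determinant is the product of the diagonal entries, det = (-1)·(-2)·(1) = 2 ≠ 0, and the rows are linearly independent.
Three linearly independent vectors in ℝ³ form a basis for ℝ³, so dim(span{v₁,v₂,v₃}) = 3.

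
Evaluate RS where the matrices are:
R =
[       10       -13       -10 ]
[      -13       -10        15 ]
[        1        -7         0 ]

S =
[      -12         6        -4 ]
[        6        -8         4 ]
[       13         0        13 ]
RS =
[     -328       164      -222 ]
[      291         2       207 ]
[      -54        62       -32 ]

Matrix multiplication: (RS)[i][j] = sum over k of R[i][k] * S[k][j].
  (RS)[0][0] = (10)*(-12) + (-13)*(6) + (-10)*(13) = -328
  (RS)[0][1] = (10)*(6) + (-13)*(-8) + (-10)*(0) = 164
  (RS)[0][2] = (10)*(-4) + (-13)*(4) + (-10)*(13) = -222
  (RS)[1][0] = (-13)*(-12) + (-10)*(6) + (15)*(13) = 291
  (RS)[1][1] = (-13)*(6) + (-10)*(-8) + (15)*(0) = 2
  (RS)[1][2] = (-13)*(-4) + (-10)*(4) + (15)*(13) = 207
  (RS)[2][0] = (1)*(-12) + (-7)*(6) + (0)*(13) = -54
  (RS)[2][1] = (1)*(6) + (-7)*(-8) + (0)*(0) = 62
  (RS)[2][2] = (1)*(-4) + (-7)*(4) + (0)*(13) = -32
RS =
[     -328       164      -222 ]
[      291         2       207 ]
[      -54        62       -32 ]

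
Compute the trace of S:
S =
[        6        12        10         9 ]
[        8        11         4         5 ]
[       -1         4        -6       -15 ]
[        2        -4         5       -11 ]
tr(S) = 6 + 11 - 6 - 11 = 0

The trace of a square matrix is the sum of its diagonal entries.
Diagonal entries of S: S[0][0] = 6, S[1][1] = 11, S[2][2] = -6, S[3][3] = -11.
tr(S) = 6 + 11 - 6 - 11 = 0.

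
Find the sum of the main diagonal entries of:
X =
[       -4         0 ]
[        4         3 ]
tr(X) = -4 + 3 = -1

The trace of a square matrix is the sum of its diagonal entries.
Diagonal entries of X: X[0][0] = -4, X[1][1] = 3.
tr(X) = -4 + 3 = -1.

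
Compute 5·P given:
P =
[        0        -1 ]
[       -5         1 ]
5P =
[        0        -5 ]
[      -25         5 ]

Scalar multiplication is elementwise: (5P)[i][j] = 5 * P[i][j].
  (5P)[0][0] = 5 * (0) = 0
  (5P)[0][1] = 5 * (-1) = -5
  (5P)[1][0] = 5 * (-5) = -25
  (5P)[1][1] = 5 * (1) = 5
5P =
[        0        -5 ]
[      -25         5 ]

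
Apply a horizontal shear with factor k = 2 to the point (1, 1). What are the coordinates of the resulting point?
(3, 1)

Shear matrix for horizontal shear with factor k = 2:
[[1, 2], [0, 1]]
Result: (1, 1) → (3, 1)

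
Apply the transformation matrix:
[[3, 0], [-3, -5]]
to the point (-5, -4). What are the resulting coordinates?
(-15, 35)

Matrix multiplication:
[[3, 0], [-3, -5]] × [-5, -4]ᵀ
= [3×-5 + 0×-4, -3×-5 + -5×-4]ᵀ
= [-15.0000, 35.0000]ᵀ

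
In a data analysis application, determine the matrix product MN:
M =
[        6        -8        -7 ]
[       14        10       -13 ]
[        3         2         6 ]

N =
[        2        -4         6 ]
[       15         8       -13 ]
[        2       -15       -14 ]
MN =
[     -122        17       238 ]
[      152       219       136 ]
[       48       -86       -92 ]

Matrix multiplication: (MN)[i][j] = sum over k of M[i][k] * N[k][j].
  (MN)[0][0] = (6)*(2) + (-8)*(15) + (-7)*(2) = -122
  (MN)[0][1] = (6)*(-4) + (-8)*(8) + (-7)*(-15) = 17
  (MN)[0][2] = (6)*(6) + (-8)*(-13) + (-7)*(-14) = 238
  (MN)[1][0] = (14)*(2) + (10)*(15) + (-13)*(2) = 152
  (MN)[1][1] = (14)*(-4) + (10)*(8) + (-13)*(-15) = 219
  (MN)[1][2] = (14)*(6) + (10)*(-13) + (-13)*(-14) = 136
  (MN)[2][0] = (3)*(2) + (2)*(15) + (6)*(2) = 48
  (MN)[2][1] = (3)*(-4) + (2)*(8) + (6)*(-15) = -86
  (MN)[2][2] = (3)*(6) + (2)*(-13) + (6)*(-14) = -92
MN =
[     -122        17       238 ]
[      152       219       136 ]
[       48       -86       -92 ]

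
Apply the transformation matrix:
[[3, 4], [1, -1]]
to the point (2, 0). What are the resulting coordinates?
(6, 2)

Matrix multiplication:
[[3, 4], [1, -1]] × [2, 0]ᵀ
= [3×2 + 4×0, 1×2 + -1×0]ᵀ
= [6.0000, 2.0000]ᵀ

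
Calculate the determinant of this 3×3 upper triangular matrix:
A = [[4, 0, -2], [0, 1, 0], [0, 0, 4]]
16

The determinant of a triangular matrix is the product of its diagonal entries (the off-diagonal entries above the diagonal do not affect it).
det(A) = (4) * (1) * (4) = 16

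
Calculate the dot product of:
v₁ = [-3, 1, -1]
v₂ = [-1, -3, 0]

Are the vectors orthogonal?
0, Yes

The dot product is the sum of products of corresponding components.
v₁·v₂ = (-3)*(-1) + (1)*(-3) + (-1)*(0) = 3 - 3 + 0 = 0.
Two vectors are orthogonal iff their dot product is 0; here the dot product is 0, so the vectors are orthogonal.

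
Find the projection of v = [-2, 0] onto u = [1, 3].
[-1/5, -3/5]

The projection of v onto u is proj_u(v) = ((v·u) / (u·u)) · u.
v·u = (-2)*(1) + (0)*(3) = -2.
u·u = (1)*(1) + (3)*(3) = 10.
coefficient = -2 / 10 = -1/5.
proj_u(v) = -1/5 · [1, 3] = [-1/5, -3/5].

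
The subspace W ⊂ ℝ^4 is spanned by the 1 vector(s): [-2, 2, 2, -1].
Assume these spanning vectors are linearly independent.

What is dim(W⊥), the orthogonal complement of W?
dim(W⊥) = 3

For any subspace W of ℝ^n, dim(W) + dim(W⊥) = n (the whole-space dimension).
Here the given 1 vectors are linearly independent, so dim(W) = 1.
Thus dim(W⊥) = n - dim(W) = 4 - 1 = 3.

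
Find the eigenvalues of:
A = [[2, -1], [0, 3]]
λ = 2, 3

Solve det(A - λI) = 0. For a 2×2 matrix this is λ² - (trace)λ + det = 0.
trace(A) = 2 + 3 = 5.
det(A) = (2)*(3) - (-1)*(0) = 6 - 0 = 6.
Characteristic equation: λ² - (5)λ + (6) = 0.
Discriminant: (5)² - 4*(6) = 25 - 24 = 1.
Roots: λ = (5 ± √1) / 2 = 2, 3.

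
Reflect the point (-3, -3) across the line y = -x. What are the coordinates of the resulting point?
(3, 3)

Reflection across line y = -x: (-3, -3) → (3, 3)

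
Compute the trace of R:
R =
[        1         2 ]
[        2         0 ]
tr(R) = 1 + 0 = 1

The trace of a square matrix is the sum of its diagonal entries.
Diagonal entries of R: R[0][0] = 1, R[1][1] = 0.
tr(R) = 1 + 0 = 1.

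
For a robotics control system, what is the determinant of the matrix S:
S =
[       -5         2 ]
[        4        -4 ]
det(S) = 12

For a 2×2 matrix [[a, b], [c, d]], det = a*d - b*c.
det(S) = (-5)*(-4) - (2)*(4) = 20 - 8 = 12.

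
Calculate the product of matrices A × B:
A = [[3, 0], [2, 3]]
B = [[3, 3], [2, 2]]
[[9, 9], [12, 12]]

Matrix multiplication:
C[0][0] = 3×3 + 0×2 = 9
C[0][1] = 3×3 + 0×2 = 9
C[1][0] = 2×3 + 3×2 = 12
C[1][1] = 2×3 + 3×2 = 12
Result: [[9, 9], [12, 12]]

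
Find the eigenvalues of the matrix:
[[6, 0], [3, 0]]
λ = 0 and λ = 6

Characteristic equation: det(A - λI) = 0
λ² - (trace)λ + (det) = 0
λ² - (6)λ + (0) = 0
λ² - 6λ + 0 = 0
Solving: λ = 0, 6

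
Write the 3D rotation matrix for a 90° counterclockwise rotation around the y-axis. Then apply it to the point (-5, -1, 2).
R = [[0, 0, 1], [0, 1, 0], [-1, 0, 0]]; R·(-5, -1, 2) = (2, -1, 5)

Rotation matrix for 90° around y-axis:
cos(90°) = 0, sin(90°) = 1
R = [[0, 0, 1], [0, 1, 0], [-1, 0, 0]]
Apply to (-5, -1, 2): R·[-5, -1, 2]ᵀ = (2, -1, 5)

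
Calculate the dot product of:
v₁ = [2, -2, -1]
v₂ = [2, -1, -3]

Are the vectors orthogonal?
9, No

The dot product is the sum of products of corresponding components.
v₁·v₂ = (2)*(2) + (-2)*(-1) + (-1)*(-3) = 4 + 2 + 3 = 9.
Two vectors are orthogonal iff their dot product is 0; here the dot product is 9, so the vectors are not orthogonal.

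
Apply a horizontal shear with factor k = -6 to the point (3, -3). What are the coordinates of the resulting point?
(21, -3)

Shear matrix for horizontal shear with factor k = -6:
[[1, -6], [0, 1]]
Result: (3, -3) → (21, -3)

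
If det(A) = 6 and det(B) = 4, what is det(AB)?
24

Use the multiplicative property of determinants: det(AB) = det(A)*det(B).
det(AB) = (6)*(4) = 24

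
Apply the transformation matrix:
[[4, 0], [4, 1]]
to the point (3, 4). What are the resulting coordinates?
(12, 16)

Matrix multiplication:
[[4, 0], [4, 1]] × [3, 4]ᵀ
= [4×3 + 0×4, 4×3 + 1×4]ᵀ
= [12.0000, 16.0000]ᵀ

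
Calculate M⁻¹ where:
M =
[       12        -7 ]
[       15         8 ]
det(M) = 201
M⁻¹ =
[    8/201     7/201 ]
[    -5/67      4/67 ]

For a 2×2 matrix M = [[a, b], [c, d]] with det(M) ≠ 0, M⁻¹ = (1/det(M)) * [[d, -b], [-c, a]].
det(M) = (12)*(8) - (-7)*(15) = 96 + 105 = 201.
M⁻¹ = (1/201) * [[8, 7], [-15, 12]].
Dividing each entry by 201 and reducing:
M⁻¹ =
[    8/201     7/201 ]
[    -5/67      4/67 ]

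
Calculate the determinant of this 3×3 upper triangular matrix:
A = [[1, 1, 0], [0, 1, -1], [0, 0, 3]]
3

The determinant of a triangular matrix is the product of its diagonal entries (the off-diagonal entries above the diagonal do not affect it).
det(A) = (1) * (1) * (3) = 3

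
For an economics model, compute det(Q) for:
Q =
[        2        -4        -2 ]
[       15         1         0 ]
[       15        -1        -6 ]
det(Q) = -312

Expand along row 0 (cofactor expansion): det(Q) = a*(e*i - f*h) - b*(d*i - f*g) + c*(d*h - e*g), where the 3×3 is [[a, b, c], [d, e, f], [g, h, i]].
Minor M_00 = (1)*(-6) - (0)*(-1) = -6 - 0 = -6.
Minor M_01 = (15)*(-6) - (0)*(15) = -90 - 0 = -90.
Minor M_02 = (15)*(-1) - (1)*(15) = -15 - 15 = -30.
det(Q) = (2)*(-6) - (-4)*(-90) + (-2)*(-30) = -12 - 360 + 60 = -312.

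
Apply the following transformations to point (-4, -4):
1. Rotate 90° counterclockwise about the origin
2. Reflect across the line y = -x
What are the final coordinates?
(4, -4)

Step 1: Rotate 90° → (4, -4)
Step 2: Reflect across the line y = -x → (4, -4)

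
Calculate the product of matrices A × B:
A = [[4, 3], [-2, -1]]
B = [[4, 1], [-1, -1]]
[[13, 1], [-7, -1]]

Matrix multiplication:
C[0][0] = 4×4 + 3×-1 = 13
C[0][1] = 4×1 + 3×-1 = 1
C[1][0] = -2×4 + -1×-1 = -7
C[1][1] = -2×1 + -1×-1 = -1
Result: [[13, 1], [-7, -1]]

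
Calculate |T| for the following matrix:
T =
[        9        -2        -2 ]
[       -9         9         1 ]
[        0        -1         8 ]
det(T) = 495

Expand along row 0 (cofactor expansion): det(T) = a*(e*i - f*h) - b*(d*i - f*g) + c*(d*h - e*g), where the 3×3 is [[a, b, c], [d, e, f], [g, h, i]].
Minor M_00 = (9)*(8) - (1)*(-1) = 72 + 1 = 73.
Minor M_01 = (-9)*(8) - (1)*(0) = -72 - 0 = -72.
Minor M_02 = (-9)*(-1) - (9)*(0) = 9 - 0 = 9.
det(T) = (9)*(73) - (-2)*(-72) + (-2)*(9) = 657 - 144 - 18 = 495.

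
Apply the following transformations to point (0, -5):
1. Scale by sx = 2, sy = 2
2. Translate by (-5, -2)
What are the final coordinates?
(-5, -12)

Step 1: Scale (0, -5) by (sx, sy) = (2, 2) → (0, -10)
Step 2: Translate by (-5, -2) → (-5, -12)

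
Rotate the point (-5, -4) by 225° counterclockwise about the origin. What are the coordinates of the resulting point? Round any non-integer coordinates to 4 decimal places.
(0.7071, 6.3640)

Rotation matrix R(θ) = [[cos θ, -sin θ], [sin θ, cos θ]]; for θ = 225°:
R = [[-√2/2, √2/2], [-√2/2, -√2/2]]
Result: R × [-5, -4]ᵀ = [-√2/2·-5 + (√2/2)·-4, -√2/2·-5 + (-√2/2)·-4]ᵀ = (0.7071, 6.3640)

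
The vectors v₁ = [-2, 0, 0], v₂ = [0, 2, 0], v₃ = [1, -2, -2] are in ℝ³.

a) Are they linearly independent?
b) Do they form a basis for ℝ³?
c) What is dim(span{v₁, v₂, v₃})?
Yes independent, yes basis, dim = 3

Stack v₁, v₂, v₃ as rows of a 3×3 matrix.
[[-2, 0, 0]; [0, 2, 0]; [1, -2, -2]] is already lower triangular with nonzero diagonal entries (-2, 2, -2), so its determinant is the product of the diagonal entries, det = (-2)·(2)·(-2) = 8 ≠ 0, and the rows are linearly independent.
Three linearly independent vectors in ℝ³ form a basis for ℝ³, so dim(span{v₁,v₂,v₃}) = 3.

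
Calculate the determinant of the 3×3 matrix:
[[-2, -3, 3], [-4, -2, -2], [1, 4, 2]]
-68

Expansion along first row:
det = -2·det([[-2,-2],[4,2]]) - -3·det([[-4,-2],[1,2]]) + 3·det([[-4,-2],[1,4]])
    = -2·(-2·2 - -2·4) - -3·(-4·2 - -2·1) + 3·(-4·4 - -2·1)
    = -2·4 - -3·-6 + 3·-14
    = -8 + -18 + -42 = -68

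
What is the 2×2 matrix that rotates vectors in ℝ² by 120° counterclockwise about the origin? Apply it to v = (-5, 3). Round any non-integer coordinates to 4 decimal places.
R = [[-1/2, -√3/2], [√3/2, -1/2]]; R·v = (-0.0981, -5.8301)

A counterclockwise rotation by angle θ in ℝ² has matrix R(θ) = [[cos θ, -sin θ], [sin θ, cos θ]].
For θ = 120°: cos θ = -1/2, sin θ = √3/2.
R(120°) = [[-1/2, -√3/2], [√3/2, -1/2]].
R·v = [-1/2·-5 + (-√3/2)·3, √3/2·-5 + -1/2·3] = (-0.0981, -5.8301).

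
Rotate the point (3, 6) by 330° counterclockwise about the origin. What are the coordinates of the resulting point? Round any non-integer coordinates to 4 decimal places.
(5.5981, 3.6962)

Rotation matrix R(θ) = [[cos θ, -sin θ], [sin θ, cos θ]]; for θ = 330°:
R = [[√3/2, 1/2], [-1/2, √3/2]]
Result: R × [3, 6]ᵀ = [√3/2·3 + (1/2)·6, -1/2·3 + (√3/2)·6]ᵀ = (5.5981, 3.6962)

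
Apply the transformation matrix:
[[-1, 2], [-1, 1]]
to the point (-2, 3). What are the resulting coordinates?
(8, 5)

Matrix multiplication:
[[-1, 2], [-1, 1]] × [-2, 3]ᵀ
= [-1×-2 + 2×3, -1×-2 + 1×3]ᵀ
= [8.0000, 5.0000]ᵀ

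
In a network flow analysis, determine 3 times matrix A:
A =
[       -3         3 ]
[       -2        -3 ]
3A =
[       -9         9 ]
[       -6        -9 ]

Scalar multiplication is elementwise: (3A)[i][j] = 3 * A[i][j].
  (3A)[0][0] = 3 * (-3) = -9
  (3A)[0][1] = 3 * (3) = 9
  (3A)[1][0] = 3 * (-2) = -6
  (3A)[1][1] = 3 * (-3) = -9
3A =
[       -9         9 ]
[       -6        -9 ]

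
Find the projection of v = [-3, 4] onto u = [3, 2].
[-3/13, -2/13]

The projection of v onto u is proj_u(v) = ((v·u) / (u·u)) · u.
v·u = (-3)*(3) + (4)*(2) = -1.
u·u = (3)*(3) + (2)*(2) = 13.
coefficient = -1 / 13 = -1/13.
proj_u(v) = -1/13 · [3, 2] = [-3/13, -2/13].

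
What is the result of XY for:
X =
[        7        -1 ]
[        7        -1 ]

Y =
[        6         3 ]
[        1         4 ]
XY =
[       41        17 ]
[       41        17 ]

Matrix multiplication: (XY)[i][j] = sum over k of X[i][k] * Y[k][j].
  (XY)[0][0] = (7)*(6) + (-1)*(1) = 41
  (XY)[0][1] = (7)*(3) + (-1)*(4) = 17
  (XY)[1][0] = (7)*(6) + (-1)*(1) = 41
  (XY)[1][1] = (7)*(3) + (-1)*(4) = 17
XY =
[       41        17 ]
[       41        17 ]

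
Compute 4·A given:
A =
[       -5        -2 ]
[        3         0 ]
4A =
[      -20        -8 ]
[       12         0 ]

Scalar multiplication is elementwise: (4A)[i][j] = 4 * A[i][j].
  (4A)[0][0] = 4 * (-5) = -20
  (4A)[0][1] = 4 * (-2) = -8
  (4A)[1][0] = 4 * (3) = 12
  (4A)[1][1] = 4 * (0) = 0
4A =
[      -20        -8 ]
[       12         0 ]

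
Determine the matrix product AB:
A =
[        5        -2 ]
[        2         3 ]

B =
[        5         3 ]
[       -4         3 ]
AB =
[       33         9 ]
[       -2        15 ]

Matrix multiplication: (AB)[i][j] = sum over k of A[i][k] * B[k][j].
  (AB)[0][0] = (5)*(5) + (-2)*(-4) = 33
  (AB)[0][1] = (5)*(3) + (-2)*(3) = 9
  (AB)[1][0] = (2)*(5) + (3)*(-4) = -2
  (AB)[1][1] = (2)*(3) + (3)*(3) = 15
AB =
[       33         9 ]
[       -2        15 ]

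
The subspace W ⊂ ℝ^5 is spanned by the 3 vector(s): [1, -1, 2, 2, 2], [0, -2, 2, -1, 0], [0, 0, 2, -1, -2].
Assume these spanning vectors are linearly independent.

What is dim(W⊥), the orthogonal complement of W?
dim(W⊥) = 2

For any subspace W of ℝ^n, dim(W) + dim(W⊥) = n (the whole-space dimension).
Here the given 3 vectors are linearly independent, so dim(W) = 3.
Thus dim(W⊥) = n - dim(W) = 5 - 3 = 2.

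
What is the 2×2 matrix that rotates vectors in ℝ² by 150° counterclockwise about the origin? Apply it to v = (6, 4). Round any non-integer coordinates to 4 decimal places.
R = [[-√3/2, -1/2], [1/2, -√3/2]]; R·v = (-7.1962, -0.4641)

A counterclockwise rotation by angle θ in ℝ² has matrix R(θ) = [[cos θ, -sin θ], [sin θ, cos θ]].
For θ = 150°: cos θ = -√3/2, sin θ = 1/2.
R(150°) = [[-√3/2, -1/2], [1/2, -√3/2]].
R·v = [-√3/2·6 + (-1/2)·4, 1/2·6 + -√3/2·4] = (-7.1962, -0.4641).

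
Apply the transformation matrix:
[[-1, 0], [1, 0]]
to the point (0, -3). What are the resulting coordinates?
(0, 0)

Matrix multiplication:
[[-1, 0], [1, 0]] × [0, -3]ᵀ
= [-1×0 + 0×-3, 1×0 + 0×-3]ᵀ
= [0.0000, 0.0000]ᵀ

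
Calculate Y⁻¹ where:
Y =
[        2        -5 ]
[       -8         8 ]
det(Y) = -24
Y⁻¹ =
[     -1/3     -5/24 ]
[     -1/3     -1/12 ]

For a 2×2 matrix Y = [[a, b], [c, d]] with det(Y) ≠ 0, Y⁻¹ = (1/det(Y)) * [[d, -b], [-c, a]].
det(Y) = (2)*(8) - (-5)*(-8) = 16 - 40 = -24.
Y⁻¹ = (1/-24) * [[8, 5], [8, 2]].
Dividing each entry by -24 and reducing:
Y⁻¹ =
[     -1/3     -5/24 ]
[     -1/3     -1/12 ]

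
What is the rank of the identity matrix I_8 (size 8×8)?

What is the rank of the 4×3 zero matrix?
rank(I_8) = 8, rank(0) = 0

The identity I_8 has 8 columns that are the standard basis vectors e_1, …, e_8. These are linearly independent, so all 8 columns are pivots and rank(I_8) = 8.
The 4×3 zero matrix has every entry zero, so every row is the zero row and there are no pivots; rank(0) = 0.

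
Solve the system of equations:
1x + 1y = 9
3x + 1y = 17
x = 4, y = 5

Use elimination (row reduction):
Equation 1: 1x + 1y = 9.
Equation 2: 3x + 1y = 17.
Multiply Eq1 by 3 and Eq2 by 1: 3x + 3y = 27;  3x + 1y = 17.
Subtract: (-2)y = -10, so y = 5.
Back-substitute into Eq1: 1x + 1*(5) = 9, so x = 4.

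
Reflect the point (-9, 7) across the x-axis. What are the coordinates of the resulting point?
(-9, -7)

Reflection across x-axis: (-9, 7) → (-9, -7)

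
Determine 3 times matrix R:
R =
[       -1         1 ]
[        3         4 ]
3R =
[       -3         3 ]
[        9        12 ]

Scalar multiplication is elementwise: (3R)[i][j] = 3 * R[i][j].
  (3R)[0][0] = 3 * (-1) = -3
  (3R)[0][1] = 3 * (1) = 3
  (3R)[1][0] = 3 * (3) = 9
  (3R)[1][1] = 3 * (4) = 12
3R =
[       -3         3 ]
[        9        12 ]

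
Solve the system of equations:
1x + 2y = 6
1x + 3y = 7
x = 4, y = 1

Use elimination (row reduction):
Equation 1: 1x + 2y = 6.
Equation 2: 1x + 3y = 7.
Multiply Eq1 by 1 and Eq2 by 1: 1x + 2y = 6;  1x + 3y = 7.
Subtract: (1)y = 1, so y = 1.
Back-substitute into Eq1: 1x + 2*(1) = 6, so x = 4.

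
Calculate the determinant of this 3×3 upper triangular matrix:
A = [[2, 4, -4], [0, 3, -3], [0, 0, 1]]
6

The determinant of a triangular matrix is the product of its diagonal entries (the off-diagonal entries above the diagonal do not affect it).
det(A) = (2) * (3) * (1) = 6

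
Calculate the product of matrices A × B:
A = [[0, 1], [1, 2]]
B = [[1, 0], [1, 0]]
[[1, 0], [3, 0]]

Matrix multiplication:
C[0][0] = 0×1 + 1×1 = 1
C[0][1] = 0×0 + 1×0 = 0
C[1][0] = 1×1 + 2×1 = 3
C[1][1] = 1×0 + 2×0 = 0
Result: [[1, 0], [3, 0]]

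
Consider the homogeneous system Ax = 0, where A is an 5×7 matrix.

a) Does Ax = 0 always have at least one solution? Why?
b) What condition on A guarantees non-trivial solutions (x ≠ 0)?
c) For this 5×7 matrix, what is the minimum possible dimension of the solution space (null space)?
a) Yes, x = 0 is always a solution. b) When A has linearly dependent columns (rank < n). c) Minimum nullity = 2.

a) x = 0 satisfies A·0 = 0, so the zero vector is always a solution.
b) Non-trivial solutions exist iff the columns of A are linearly dependent, equivalently rank(A) < n (the number of columns).
c) By rank-nullity, rank(A) + nullity(A) = n = 7. Since A has only 5 rows, rank(A) ≤ 5, so nullity(A) ≥ 7 - 5 = 2.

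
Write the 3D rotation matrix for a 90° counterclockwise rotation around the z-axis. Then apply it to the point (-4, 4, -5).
R = [[0, -1, 0], [1, 0, 0], [0, 0, 1]]; R·(-4, 4, -5) = (-4, -4, -5)

Rotation matrix for 90° around z-axis:
cos(90°) = 0, sin(90°) = 1
R = [[0, -1, 0], [1, 0, 0], [0, 0, 1]]
Apply to (-4, 4, -5): R·[-4, 4, -5]ᵀ = (-4, -4, -5)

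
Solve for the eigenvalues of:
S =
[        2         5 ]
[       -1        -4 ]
λ = -3, 1

Solve det(S - λI) = 0. For a 2×2 matrix the characteristic equation is λ² - (trace)λ + det = 0.
trace(S) = a + d = 2 - 4 = -2.
det(S) = a*d - b*c = (2)*(-4) - (5)*(-1) = -8 + 5 = -3.
Characteristic equation: λ² - (-2)λ + (-3) = 0.
Discriminant = (-2)² - 4*(-3) = 4 + 12 = 16.
λ = (-2 ± √16) / 2 = (-2 ± 4) / 2 = -3, 1.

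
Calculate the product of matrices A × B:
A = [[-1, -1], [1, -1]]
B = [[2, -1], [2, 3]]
[[-4, -2], [0, -4]]

Matrix multiplication:
C[0][0] = -1×2 + -1×2 = -4
C[0][1] = -1×-1 + -1×3 = -2
C[1][0] = 1×2 + -1×2 = 0
C[1][1] = 1×-1 + -1×3 = -4
Result: [[-4, -2], [0, -4]]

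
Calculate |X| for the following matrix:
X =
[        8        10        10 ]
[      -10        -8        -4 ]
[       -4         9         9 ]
det(X) = -448

Expand along row 0 (cofactor expansion): det(X) = a*(e*i - f*h) - b*(d*i - f*g) + c*(d*h - e*g), where the 3×3 is [[a, b, c], [d, e, f], [g, h, i]].
Minor M_00 = (-8)*(9) - (-4)*(9) = -72 + 36 = -36.
Minor M_01 = (-10)*(9) - (-4)*(-4) = -90 - 16 = -106.
Minor M_02 = (-10)*(9) - (-8)*(-4) = -90 - 32 = -122.
det(X) = (8)*(-36) - (10)*(-106) + (10)*(-122) = -288 + 1060 - 1220 = -448.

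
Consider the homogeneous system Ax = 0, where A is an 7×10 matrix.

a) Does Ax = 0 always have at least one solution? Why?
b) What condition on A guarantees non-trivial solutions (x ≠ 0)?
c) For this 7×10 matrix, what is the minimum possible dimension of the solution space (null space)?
a) Yes, x = 0 is always a solution. b) When A has linearly dependent columns (rank < n). c) Minimum nullity = 3.

a) x = 0 satisfies A·0 = 0, so the zero vector is always a solution.
b) Non-trivial solutions exist iff the columns of A are linearly dependent, equivalently rank(A) < n (the number of columns).
c) By rank-nullity, rank(A) + nullity(A) = n = 10. Since A has only 7 rows, rank(A) ≤ 7, so nullity(A) ≥ 10 - 7 = 3.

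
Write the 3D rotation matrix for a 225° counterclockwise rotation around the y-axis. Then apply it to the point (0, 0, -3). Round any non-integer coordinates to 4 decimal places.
R = [[-√2/2, 0, -√2/2], [0, 1, 0], [√2/2, 0, -√2/2]]; R·(0, 0, -3) = (2.1213, 0.0000, 2.1213)

Rotation matrix for 225° around y-axis:
cos(225°) = -√2/2, sin(225°) = -√2/2
R = [[-√2/2, 0, -√2/2], [0, 1, 0], [√2/2, 0, -√2/2]]
Apply to (0, 0, -3): R·[0, 0, -3]ᵀ = (2.1213, 0.0000, 2.1213)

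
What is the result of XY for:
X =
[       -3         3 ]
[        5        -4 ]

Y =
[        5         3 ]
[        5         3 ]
XY =
[        0         0 ]
[        5         3 ]

Matrix multiplication: (XY)[i][j] = sum over k of X[i][k] * Y[k][j].
  (XY)[0][0] = (-3)*(5) + (3)*(5) = 0
  (XY)[0][1] = (-3)*(3) + (3)*(3) = 0
  (XY)[1][0] = (5)*(5) + (-4)*(5) = 5
  (XY)[1][1] = (5)*(3) + (-4)*(3) = 3
XY =
[        0         0 ]
[        5         3 ]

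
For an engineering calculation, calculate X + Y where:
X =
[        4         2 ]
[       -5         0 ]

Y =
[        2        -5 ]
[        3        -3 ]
X + Y =
[        6        -3 ]
[       -2        -3 ]

Matrix addition is elementwise: (X+Y)[i][j] = X[i][j] + Y[i][j].
  (X+Y)[0][0] = (4) + (2) = 6
  (X+Y)[0][1] = (2) + (-5) = -3
  (X+Y)[1][0] = (-5) + (3) = -2
  (X+Y)[1][1] = (0) + (-3) = -3
X + Y =
[        6        -3 ]
[       -2        -3 ]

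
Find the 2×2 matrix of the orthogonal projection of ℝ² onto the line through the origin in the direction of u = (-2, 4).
[[1/5, -2/5], [-2/5, 4/5]]

The orthogonal projection onto the line spanned by a nonzero vector u = (a, b) has matrix P = (u uᵀ) / (uᵀ u) = (1/(a² + b²)) · [[a², ab], [ab, b²]].
Here u = (-2, 4), so a² + b² = 4 + 16 = 20.
P = (1/20) · [[4, -8], [-8, 16]] = [[1/5, -2/5], [-2/5, 4/5]].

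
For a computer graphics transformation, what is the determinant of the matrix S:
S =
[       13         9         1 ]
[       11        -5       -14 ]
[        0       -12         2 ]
det(S) = -2644

Expand along row 0 (cofactor expansion): det(S) = a*(e*i - f*h) - b*(d*i - f*g) + c*(d*h - e*g), where the 3×3 is [[a, b, c], [d, e, f], [g, h, i]].
Minor M_00 = (-5)*(2) - (-14)*(-12) = -10 - 168 = -178.
Minor M_01 = (11)*(2) - (-14)*(0) = 22 - 0 = 22.
Minor M_02 = (11)*(-12) - (-5)*(0) = -132 - 0 = -132.
det(S) = (13)*(-178) - (9)*(22) + (1)*(-132) = -2314 - 198 - 132 = -2644.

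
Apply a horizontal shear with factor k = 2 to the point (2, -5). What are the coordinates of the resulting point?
(-8, -5)

Shear matrix for horizontal shear with factor k = 2:
[[1, 2], [0, 1]]
Result: (2, -5) → (-8, -5)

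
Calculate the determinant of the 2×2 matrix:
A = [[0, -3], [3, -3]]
9

For A = [[a, b], [c, d]], det(A) = a*d - b*c.
det(A) = (0)*(-3) - (-3)*(3) = 0 - -9 = 9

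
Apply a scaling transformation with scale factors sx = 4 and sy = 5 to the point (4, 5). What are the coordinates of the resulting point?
(16, 25)

Scaling matrix:
[[4, 0], [0, 5]]
Result: (4 × 4, 5 × 5) = (16, 25)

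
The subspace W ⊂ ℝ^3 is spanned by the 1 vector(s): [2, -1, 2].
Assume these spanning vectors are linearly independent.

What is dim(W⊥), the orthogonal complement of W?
dim(W⊥) = 2

For any subspace W of ℝ^n, dim(W) + dim(W⊥) = n (the whole-space dimension).
Here the given 1 vectors are linearly independent, so dim(W) = 1.
Thus dim(W⊥) = n - dim(W) = 3 - 1 = 2.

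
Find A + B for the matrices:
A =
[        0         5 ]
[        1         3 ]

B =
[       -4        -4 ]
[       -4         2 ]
A + B =
[       -4         1 ]
[       -3         5 ]

Matrix addition is elementwise: (A+B)[i][j] = A[i][j] + B[i][j].
  (A+B)[0][0] = (0) + (-4) = -4
  (A+B)[0][1] = (5) + (-4) = 1
  (A+B)[1][0] = (1) + (-4) = -3
  (A+B)[1][1] = (3) + (2) = 5
A + B =
[       -4         1 ]
[       -3         5 ]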